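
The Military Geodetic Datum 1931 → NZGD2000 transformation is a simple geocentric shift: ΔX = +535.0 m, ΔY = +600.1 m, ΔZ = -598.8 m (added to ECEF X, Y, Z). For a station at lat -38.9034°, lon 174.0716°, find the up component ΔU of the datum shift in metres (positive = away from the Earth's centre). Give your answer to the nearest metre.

At φ = -38.9034°, λ = 174.0716°: sin φ = -0.628009, cos φ = 0.778206, sin λ = 0.103286, cos λ = -0.994652.
ΔU = cos φ cos λ·ΔX + cos φ sin λ·ΔY + sin φ·ΔZ = (0.778206)(-0.994652)(535.0) + (0.778206)(0.103286)(600.1) + (-0.628009)(-598.8) = 10.17 m.

ΔU = 10 m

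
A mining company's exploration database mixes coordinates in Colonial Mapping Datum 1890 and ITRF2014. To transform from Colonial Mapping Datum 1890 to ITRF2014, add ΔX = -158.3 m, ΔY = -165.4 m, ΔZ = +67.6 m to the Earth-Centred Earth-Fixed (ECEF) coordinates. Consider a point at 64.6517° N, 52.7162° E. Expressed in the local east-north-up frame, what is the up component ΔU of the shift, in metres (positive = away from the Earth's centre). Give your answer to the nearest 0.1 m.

ΔU = -36.3 m

The local up (radial) axis is (cos φ cos λ, cos φ sin λ, sin φ), giving ΔU = -41.053 − 56.340 + 61.092 = -36.30 m.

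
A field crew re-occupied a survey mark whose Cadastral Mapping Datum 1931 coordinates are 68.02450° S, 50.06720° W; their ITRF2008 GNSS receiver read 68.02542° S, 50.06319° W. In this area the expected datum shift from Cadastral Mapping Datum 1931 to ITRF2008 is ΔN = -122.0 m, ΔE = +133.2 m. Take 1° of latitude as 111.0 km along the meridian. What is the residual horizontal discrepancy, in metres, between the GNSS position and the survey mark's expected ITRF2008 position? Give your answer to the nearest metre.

Observed coordinate differences: Δφ = -0.00092°, Δλ = +0.00401°.
Converting to metres (1° lat = 111000 m, cos φ = 0.374210): observed ΔN = -102.1 m, observed ΔE = 166.6 m.
Subtracting the expected shift leaves a residual of -102.1 − (-122.0) = 19.9 m north and 166.6 − (133.2) = 33.4 m east.
Residual distance = √(19.9² + 33.4²) = 38.8 m.

39 m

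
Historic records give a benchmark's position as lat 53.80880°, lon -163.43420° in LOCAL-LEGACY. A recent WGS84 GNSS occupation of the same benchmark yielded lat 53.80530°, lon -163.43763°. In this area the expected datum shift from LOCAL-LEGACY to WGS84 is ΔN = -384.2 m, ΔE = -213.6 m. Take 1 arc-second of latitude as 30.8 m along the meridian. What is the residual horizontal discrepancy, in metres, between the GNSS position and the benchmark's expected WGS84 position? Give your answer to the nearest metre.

12 m

Observed coordinate differences: Δφ = -0.00350°, Δλ = -0.00343°.
Converting to metres (1° lat = 110880 m, cos φ = 0.590482): observed ΔN = -388.1 m, observed ΔE = -224.6 m.
Subtracting the expected shift leaves a residual of -388.1 − (-384.2) = -3.9 m north and -224.6 − (-213.6) = -11.0 m east.
Residual distance = √((-3.9)² + (-11.0)²) = 11.6 m.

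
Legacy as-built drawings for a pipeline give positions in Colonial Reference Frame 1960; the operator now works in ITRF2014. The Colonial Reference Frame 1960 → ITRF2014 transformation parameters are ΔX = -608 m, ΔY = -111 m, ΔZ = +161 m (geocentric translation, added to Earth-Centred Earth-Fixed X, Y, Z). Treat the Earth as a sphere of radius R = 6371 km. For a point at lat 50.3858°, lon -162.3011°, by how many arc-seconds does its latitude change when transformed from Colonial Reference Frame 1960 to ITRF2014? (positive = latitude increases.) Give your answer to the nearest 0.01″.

Δφ = -11.96″

sin φ = 0.770355, cos φ = 0.637615, sin λ = -0.304015, cos λ = -0.952667.
North component: ΔN = −sin φ cos λ·ΔX − sin φ sin λ·ΔY + cos φ·ΔZ = −(0.770355)(-0.952667)(-608) − (0.770355)(-0.304015)(-111) + (0.637615)(161) = -369.55 m.
1° of latitude spans πR/180 = 111195 m, so Δφ = -369.55 / 111195 × 3600 = -11.964″.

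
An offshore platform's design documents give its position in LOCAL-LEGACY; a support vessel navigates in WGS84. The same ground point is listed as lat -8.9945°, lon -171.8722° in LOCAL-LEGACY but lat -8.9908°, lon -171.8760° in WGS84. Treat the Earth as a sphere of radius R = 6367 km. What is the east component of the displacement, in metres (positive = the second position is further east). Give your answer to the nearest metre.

ΔE = -417 m

Δφ = -8.9908° − -8.9945° = +0.0037°; Δλ = -171.8760° − -171.8722° = -0.0038°.
1° along a meridian = πR/180 = 111125 m.
ΔN = Δφ × 111125 = 411.2 m; ΔE = Δλ × 111125 × cos(-8.9945°) = -0.0038 × 111125 × 0.987703 = -417.1 m.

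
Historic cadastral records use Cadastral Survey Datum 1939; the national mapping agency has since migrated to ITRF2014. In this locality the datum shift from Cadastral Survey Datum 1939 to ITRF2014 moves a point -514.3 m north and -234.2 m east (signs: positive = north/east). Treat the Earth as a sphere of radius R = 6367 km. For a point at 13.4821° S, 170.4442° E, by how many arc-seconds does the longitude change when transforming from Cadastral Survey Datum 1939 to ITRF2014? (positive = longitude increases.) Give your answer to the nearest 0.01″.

At latitude -13.4821°, cos φ = 0.972443.
One radian of longitude at latitude φ spans R cos φ, so Δλ = ΔE / (R cos φ) = -234.2 / (6367000 × 0.972443) = -3.7826e-05 rad = -7.802″.

Δλ = -7.80″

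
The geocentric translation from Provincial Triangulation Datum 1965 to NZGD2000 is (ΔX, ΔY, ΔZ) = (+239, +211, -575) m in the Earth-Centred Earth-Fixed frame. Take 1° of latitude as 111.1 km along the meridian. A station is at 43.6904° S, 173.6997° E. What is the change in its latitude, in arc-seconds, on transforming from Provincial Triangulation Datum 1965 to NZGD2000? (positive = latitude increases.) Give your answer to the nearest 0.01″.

sin φ = -0.690761, cos φ = 0.723083, sin λ = 0.109740, cos λ = -0.993960.
North component: ΔN = −sin φ cos λ·ΔX − sin φ sin λ·ΔY + cos φ·ΔZ = −(-0.690761)(-0.993960)(239) − (-0.690761)(0.109740)(211) + (0.723083)(-575) = -563.87 m.
1° of latitude spans 111100 m, so Δφ = -563.87 / 111100 × 3600 = -18.271″.

Δφ = -18.27″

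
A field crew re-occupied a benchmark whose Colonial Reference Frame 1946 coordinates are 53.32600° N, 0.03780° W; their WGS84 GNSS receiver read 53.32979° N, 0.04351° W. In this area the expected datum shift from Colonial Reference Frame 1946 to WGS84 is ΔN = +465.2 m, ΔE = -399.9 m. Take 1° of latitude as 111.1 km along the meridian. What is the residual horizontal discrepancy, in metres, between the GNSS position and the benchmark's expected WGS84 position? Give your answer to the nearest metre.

49 m

Observed coordinate differences: Δφ = +0.00379°, Δλ = -0.00571°.
Converting to metres (1° lat = 111100 m, cos φ = 0.597261): observed ΔN = 421.1 m, observed ΔE = -378.9 m.
Subtracting the expected shift leaves a residual of 421.1 − (465.2) = -44.1 m north and -378.9 − (-399.9) = 21.0 m east.
Residual distance = √((-44.1)² + 21.0²) = 48.9 m.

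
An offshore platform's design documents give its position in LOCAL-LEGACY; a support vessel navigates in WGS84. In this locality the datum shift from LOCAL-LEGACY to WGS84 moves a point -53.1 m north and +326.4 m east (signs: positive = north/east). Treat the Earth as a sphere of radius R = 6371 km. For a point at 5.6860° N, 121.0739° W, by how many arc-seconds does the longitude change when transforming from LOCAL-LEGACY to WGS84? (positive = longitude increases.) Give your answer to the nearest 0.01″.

Δλ = 10.62″

At latitude 5.6860°, cos φ = 0.995080.
One radian of longitude at latitude φ spans R cos φ, so Δλ = ΔE / (R cos φ) = 326.4 / (6371000 × 0.995080) = 5.1485e-05 rad = 10.620″.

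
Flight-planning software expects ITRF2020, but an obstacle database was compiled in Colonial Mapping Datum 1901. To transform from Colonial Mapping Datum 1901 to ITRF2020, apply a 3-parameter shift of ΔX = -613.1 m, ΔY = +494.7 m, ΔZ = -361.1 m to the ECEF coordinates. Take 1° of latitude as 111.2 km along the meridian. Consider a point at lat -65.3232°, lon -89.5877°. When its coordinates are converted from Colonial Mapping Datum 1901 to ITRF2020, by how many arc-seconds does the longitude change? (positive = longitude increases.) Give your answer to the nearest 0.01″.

Δλ = -47.26″

sin φ = -0.908677, cos φ = 0.417499, sin λ = -0.999974, cos λ = 0.007196.
East component: ΔE = −sin λ·ΔX + cos λ·ΔY = −(-0.999974)(-613.1) + (0.007196)(494.7) = -609.52 m.
1° of latitude spans 111200 m; at latitude φ, 1° of longitude spans that × cos φ = 46425.9 m, so Δλ = -609.52 / 46425.9 × 3600 = -47.264″.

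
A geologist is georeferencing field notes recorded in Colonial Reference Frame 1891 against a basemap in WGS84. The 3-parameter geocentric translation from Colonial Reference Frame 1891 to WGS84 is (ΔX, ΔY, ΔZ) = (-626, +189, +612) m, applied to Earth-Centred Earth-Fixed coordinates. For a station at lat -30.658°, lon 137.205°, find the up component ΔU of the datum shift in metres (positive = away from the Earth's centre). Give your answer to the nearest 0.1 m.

At φ = -30.658°, λ = 137.205°: sin φ = -0.509912, cos φ = 0.860226, sin λ = 0.679377, cos λ = -0.733789.
ΔU = cos φ cos λ·ΔX + cos φ sin λ·ΔY + sin φ·ΔZ = (0.860226)(-0.733789)(-626) + (0.860226)(0.679377)(189) + (-0.509912)(612) = 193.54 m.

ΔU = 193.5 m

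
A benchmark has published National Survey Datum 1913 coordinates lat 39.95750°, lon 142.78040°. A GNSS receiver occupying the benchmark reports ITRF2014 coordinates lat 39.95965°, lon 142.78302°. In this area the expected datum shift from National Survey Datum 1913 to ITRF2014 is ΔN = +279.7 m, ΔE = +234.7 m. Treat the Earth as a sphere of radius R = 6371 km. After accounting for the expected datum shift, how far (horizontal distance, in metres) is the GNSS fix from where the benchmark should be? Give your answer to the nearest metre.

42 m

Observed coordinate differences: Δφ = +0.00215°, Δλ = +0.00262°.
Converting to metres (1° lat = 111195 m, cos φ = 0.766521): observed ΔN = 239.1 m, observed ΔE = 223.3 m.
Subtracting the expected shift leaves a residual of 239.1 − (279.7) = -40.6 m north and 223.3 − (234.7) = -11.4 m east.
Residual distance = √((-40.6)² + (-11.4)²) = 42.2 m.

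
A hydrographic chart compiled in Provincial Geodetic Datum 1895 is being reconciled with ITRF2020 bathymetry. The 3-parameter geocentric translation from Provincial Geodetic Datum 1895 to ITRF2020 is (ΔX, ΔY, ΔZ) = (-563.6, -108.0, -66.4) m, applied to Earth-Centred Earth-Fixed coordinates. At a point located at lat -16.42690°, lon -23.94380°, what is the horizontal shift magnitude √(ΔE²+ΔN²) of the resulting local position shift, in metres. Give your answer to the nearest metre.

382 m

The local east axis at (φ, λ) is (−sin λ, cos λ, 0), so ΔE = −sin(-23.94380°)·(-563.6) + cos(-23.94380°)·(-108.0) = -327.44 m.
The local north axis is (−sin φ cos λ, −sin φ sin λ, cos φ), giving ΔN = -145.666 + 12.395 − 63.690 = -196.96 m.
Horizontal magnitude = √(ΔE² + ΔN²) = √((-327.44)² + (-196.96)²) = 382.11 m.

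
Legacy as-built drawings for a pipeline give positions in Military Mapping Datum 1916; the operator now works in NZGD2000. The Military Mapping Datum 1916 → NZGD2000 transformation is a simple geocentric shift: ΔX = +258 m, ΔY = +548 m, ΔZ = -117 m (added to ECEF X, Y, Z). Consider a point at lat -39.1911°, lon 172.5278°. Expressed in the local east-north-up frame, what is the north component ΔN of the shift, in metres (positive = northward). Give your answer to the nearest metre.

ΔN = -207 m

The local north axis is (−sin φ cos λ, −sin φ sin λ, cos φ), giving ΔN = -161.648 + 45.033 − 90.680 = -207.30 m.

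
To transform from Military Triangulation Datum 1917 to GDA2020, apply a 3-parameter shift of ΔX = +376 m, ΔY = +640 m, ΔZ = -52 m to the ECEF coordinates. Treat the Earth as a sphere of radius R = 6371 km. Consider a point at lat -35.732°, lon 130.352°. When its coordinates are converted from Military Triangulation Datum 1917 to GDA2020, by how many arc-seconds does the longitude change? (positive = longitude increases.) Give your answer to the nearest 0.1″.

sin φ = -0.583995, cos φ = 0.811757, sin λ = 0.762081, cos λ = -0.647482.
East component: ΔE = −sin λ·ΔX + cos λ·ΔY = −(0.762081)(376) + (-0.647482)(640) = -700.93 m.
1° of latitude spans πR/180 = 111195 m; at latitude φ, 1° of longitude spans that × cos φ = 90263.3 m, so Δλ = -700.93 / 90263.3 × 3600 = -27.955″.

Δλ = -28.0″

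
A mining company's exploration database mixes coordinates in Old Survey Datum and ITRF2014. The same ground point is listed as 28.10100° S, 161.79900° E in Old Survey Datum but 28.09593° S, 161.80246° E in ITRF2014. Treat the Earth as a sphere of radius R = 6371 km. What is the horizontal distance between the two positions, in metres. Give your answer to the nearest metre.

658 m

Δφ = -28.09593° − -28.10100° = +0.00507°; Δλ = 161.80246° − 161.79900° = +0.00346°.
1° along a meridian = πR/180 = 111195 m.
ΔN = Δφ × 111195 = 563.8 m; ΔE = Δλ × 111195 × cos(-28.10100°) = +0.00346 × 111195 × 0.882119 = 339.4 m.
Distance = √(ΔE² + ΔN²) = √(339.4² + 563.8²) = 658.0 m.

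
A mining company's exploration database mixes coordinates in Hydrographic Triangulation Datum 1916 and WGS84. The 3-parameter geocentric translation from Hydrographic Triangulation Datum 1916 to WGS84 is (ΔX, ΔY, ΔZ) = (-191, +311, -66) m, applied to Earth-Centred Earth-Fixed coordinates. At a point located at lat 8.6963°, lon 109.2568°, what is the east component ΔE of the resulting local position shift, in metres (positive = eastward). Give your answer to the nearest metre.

The local east axis at (φ, λ) is (−sin λ, cos λ, 0), so ΔE = −sin(109.2568°)·(-191) + cos(109.2568°)·311 = 77.74 m.

ΔE = 78 m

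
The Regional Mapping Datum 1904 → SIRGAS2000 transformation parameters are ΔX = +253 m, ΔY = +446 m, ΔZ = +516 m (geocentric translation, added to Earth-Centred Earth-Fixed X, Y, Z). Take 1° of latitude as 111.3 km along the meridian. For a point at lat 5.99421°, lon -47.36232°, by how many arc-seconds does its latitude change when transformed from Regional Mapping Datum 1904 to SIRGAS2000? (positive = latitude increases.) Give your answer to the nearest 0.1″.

Δφ = 17.1″

sin φ = 0.104428, cos φ = 0.994532, sin λ = -0.735652, cos λ = 0.677360.
North component: ΔN = −sin φ cos λ·ΔX − sin φ sin λ·ΔY + cos φ·ΔZ = −(0.104428)(0.677360)(253) − (0.104428)(-0.735652)(446) + (0.994532)(516) = 529.55 m.
1° of latitude spans 111300 m, so Δφ = 529.55 / 111300 × 3600 = 17.128″.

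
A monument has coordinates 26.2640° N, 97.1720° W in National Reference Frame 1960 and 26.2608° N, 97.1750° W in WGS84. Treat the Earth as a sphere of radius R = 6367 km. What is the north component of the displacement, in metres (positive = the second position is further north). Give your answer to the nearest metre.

ΔN = -356 m

Δφ = 26.2608° − 26.2640° = -0.0032°; Δλ = -97.1750° − -97.1720° = -0.0030°.
1° along a meridian = πR/180 = 111125 m.
ΔN = Δφ × 111125 = -355.6 m; ΔE = Δλ × 111125 × cos(26.2640°) = -0.0030 × 111125 × 0.896765 = -299.0 m.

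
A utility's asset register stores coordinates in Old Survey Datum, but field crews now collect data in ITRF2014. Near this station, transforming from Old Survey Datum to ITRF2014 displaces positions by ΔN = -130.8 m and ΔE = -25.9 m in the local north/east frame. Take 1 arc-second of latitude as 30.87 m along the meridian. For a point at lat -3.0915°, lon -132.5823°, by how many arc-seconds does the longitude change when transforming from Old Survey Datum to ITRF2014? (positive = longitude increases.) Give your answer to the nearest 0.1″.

At latitude -3.0915°, cos φ = 0.998545.
1″ of longitude at this latitude = 30.87 × cos φ = 30.8251 m, so Δλ = -25.9 / 30.8251 = -0.840″.

Δλ = -0.8″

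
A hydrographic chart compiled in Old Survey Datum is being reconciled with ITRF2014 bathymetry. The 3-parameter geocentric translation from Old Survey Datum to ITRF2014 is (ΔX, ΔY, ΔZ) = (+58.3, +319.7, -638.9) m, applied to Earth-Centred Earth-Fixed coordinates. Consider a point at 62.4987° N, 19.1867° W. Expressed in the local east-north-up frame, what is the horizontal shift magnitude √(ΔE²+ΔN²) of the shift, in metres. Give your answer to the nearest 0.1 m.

407.4 m

The local east axis at (φ, λ) is (−sin λ, cos λ, 0), so ΔE = −sin(-19.1867°)·58.3 + cos(-19.1867°)·319.7 = 321.10 m.
The local north axis is (−sin φ cos λ, −sin φ sin λ, cos φ), giving ΔN = -48.840 + 93.196 − 295.024 = -250.67 m.
Horizontal magnitude = √(ΔE² + ΔN²) = √(321.10² + (-250.67)²) = 407.36 m.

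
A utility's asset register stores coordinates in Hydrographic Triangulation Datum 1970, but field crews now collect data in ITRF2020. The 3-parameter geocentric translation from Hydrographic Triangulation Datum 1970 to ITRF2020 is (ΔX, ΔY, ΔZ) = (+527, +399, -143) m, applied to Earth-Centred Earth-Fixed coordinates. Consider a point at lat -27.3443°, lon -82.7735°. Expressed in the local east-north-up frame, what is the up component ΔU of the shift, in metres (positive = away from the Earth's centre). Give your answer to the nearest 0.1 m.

ΔU = -227.0 m

The local up (radial) axis is (cos φ cos λ, cos φ sin λ, sin φ), giving ΔU = 58.885 − 351.601 + 65.685 = -227.03 m.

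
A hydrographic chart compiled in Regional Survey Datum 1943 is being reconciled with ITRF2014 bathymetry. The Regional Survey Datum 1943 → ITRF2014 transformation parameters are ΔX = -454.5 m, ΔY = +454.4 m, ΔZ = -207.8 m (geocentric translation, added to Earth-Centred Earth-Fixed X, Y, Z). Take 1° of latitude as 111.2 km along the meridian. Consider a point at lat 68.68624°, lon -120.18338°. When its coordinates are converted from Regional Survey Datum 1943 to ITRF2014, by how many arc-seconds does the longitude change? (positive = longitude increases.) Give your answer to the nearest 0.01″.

Δλ = -55.34″

sin φ = 0.931604, cos φ = 0.363475, sin λ = -0.864421, cos λ = -0.502769.
East component: ΔE = −sin λ·ΔX + cos λ·ΔY = −(-0.864421)(-454.5) + (-0.502769)(454.4) = -621.34 m.
1° of latitude spans 111200 m; at latitude φ, 1° of longitude spans that × cos φ = 40418.4 m, so Δλ = -621.34 / 40418.4 × 3600 = -55.341″.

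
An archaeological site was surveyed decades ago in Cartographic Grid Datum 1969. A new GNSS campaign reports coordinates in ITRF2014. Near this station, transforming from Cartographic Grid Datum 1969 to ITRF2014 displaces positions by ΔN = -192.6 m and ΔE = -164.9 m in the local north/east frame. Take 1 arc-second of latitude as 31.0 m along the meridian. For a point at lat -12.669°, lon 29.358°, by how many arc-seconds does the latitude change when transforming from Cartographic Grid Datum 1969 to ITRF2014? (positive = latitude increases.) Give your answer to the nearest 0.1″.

1″ of latitude = 31.00 m, so Δφ = -192.6 / 31.00 = -6.213″.

Δφ = -6.2″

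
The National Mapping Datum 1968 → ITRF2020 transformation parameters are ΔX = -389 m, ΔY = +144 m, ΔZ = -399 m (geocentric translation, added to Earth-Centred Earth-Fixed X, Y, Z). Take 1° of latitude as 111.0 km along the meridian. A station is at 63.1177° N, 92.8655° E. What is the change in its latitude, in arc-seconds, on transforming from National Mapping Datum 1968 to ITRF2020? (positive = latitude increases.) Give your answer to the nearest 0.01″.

Δφ = -10.57″

sin φ = 0.891937, cos φ = 0.452159, sin λ = 0.998750, cos λ = -0.049992.
North component: ΔN = −sin φ cos λ·ΔX − sin φ sin λ·ΔY + cos φ·ΔZ = −(0.891937)(-0.049992)(-389) − (0.891937)(0.998750)(144) + (0.452159)(-399) = -326.04 m.
1° of latitude spans 111000 m, so Δφ = -326.04 / 111000 × 3600 = -10.574″.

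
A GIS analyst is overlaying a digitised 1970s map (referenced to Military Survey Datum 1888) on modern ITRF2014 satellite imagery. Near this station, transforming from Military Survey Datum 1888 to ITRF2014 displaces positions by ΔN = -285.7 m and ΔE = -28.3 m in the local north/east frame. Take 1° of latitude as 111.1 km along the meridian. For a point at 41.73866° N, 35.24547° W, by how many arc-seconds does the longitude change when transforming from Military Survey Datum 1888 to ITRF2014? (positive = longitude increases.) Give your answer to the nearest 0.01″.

At latitude 41.73866°, cos φ = 0.746189.
1° of longitude at this latitude = 111.1 × cos φ = 82.90 km, so Δλ = -28.3 / 82901.6 = -0.0003414° = -1.229″.

Δλ = -1.23″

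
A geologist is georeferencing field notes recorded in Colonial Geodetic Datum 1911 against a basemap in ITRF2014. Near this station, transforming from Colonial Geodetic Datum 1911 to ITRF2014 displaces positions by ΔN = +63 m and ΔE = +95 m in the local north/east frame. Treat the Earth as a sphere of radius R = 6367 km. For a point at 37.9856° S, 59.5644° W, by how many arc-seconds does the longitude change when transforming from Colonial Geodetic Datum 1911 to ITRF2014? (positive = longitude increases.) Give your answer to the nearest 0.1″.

At latitude -37.9856°, cos φ = 0.788165.
One radian of longitude at latitude φ spans R cos φ, so Δλ = ΔE / (R cos φ) = 95.0 / (6367000 × 0.788165) = 1.8931e-05 rad = 3.905″.

Δλ = 3.9″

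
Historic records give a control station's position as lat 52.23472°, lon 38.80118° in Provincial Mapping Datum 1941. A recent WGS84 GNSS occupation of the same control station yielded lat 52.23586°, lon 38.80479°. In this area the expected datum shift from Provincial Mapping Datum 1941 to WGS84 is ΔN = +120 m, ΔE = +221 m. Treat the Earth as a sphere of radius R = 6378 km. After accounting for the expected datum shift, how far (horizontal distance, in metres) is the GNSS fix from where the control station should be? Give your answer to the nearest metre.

26 m

Observed coordinate differences: Δφ = +0.00114°, Δλ = +0.00361°.
Converting to metres (1° lat = 111317 m, cos φ = 0.612428): observed ΔN = 126.9 m, observed ΔE = 246.1 m.
Subtracting the expected shift leaves a residual of 126.9 − (120) = 6.9 m north and 246.1 − (221) = 25.1 m east.
Residual distance = √(6.9² + 25.1²) = 26.0 m.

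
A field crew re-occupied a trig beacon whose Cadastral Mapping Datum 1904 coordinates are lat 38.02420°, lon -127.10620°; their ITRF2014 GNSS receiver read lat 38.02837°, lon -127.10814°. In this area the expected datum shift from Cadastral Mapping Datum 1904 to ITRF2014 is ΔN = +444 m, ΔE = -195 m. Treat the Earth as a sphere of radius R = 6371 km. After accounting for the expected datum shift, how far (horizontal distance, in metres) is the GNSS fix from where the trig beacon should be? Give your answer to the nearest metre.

32 m

Observed coordinate differences: Δφ = +0.00417°, Δλ = -0.00194°.
Converting to metres (1° lat = 111195 m, cos φ = 0.787751): observed ΔN = 463.7 m, observed ΔE = -169.9 m.
Subtracting the expected shift leaves a residual of 463.7 − (444) = 19.7 m north and -169.9 − (-195) = 25.1 m east.
Residual distance = √(19.7² + 25.1²) = 31.9 m.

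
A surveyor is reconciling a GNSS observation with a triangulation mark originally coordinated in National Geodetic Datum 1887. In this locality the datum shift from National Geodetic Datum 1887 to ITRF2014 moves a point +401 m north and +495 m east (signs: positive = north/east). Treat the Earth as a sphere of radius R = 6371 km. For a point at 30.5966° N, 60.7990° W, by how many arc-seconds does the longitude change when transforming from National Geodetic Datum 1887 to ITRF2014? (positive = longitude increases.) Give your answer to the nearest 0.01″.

Δλ = 18.62″

At latitude 30.5966°, cos φ = 0.860772.
One radian of longitude at latitude φ spans R cos φ, so Δλ = ΔE / (R cos φ) = 495.0 / (6371000 × 0.860772) = 9.0263e-05 rad = 18.618″.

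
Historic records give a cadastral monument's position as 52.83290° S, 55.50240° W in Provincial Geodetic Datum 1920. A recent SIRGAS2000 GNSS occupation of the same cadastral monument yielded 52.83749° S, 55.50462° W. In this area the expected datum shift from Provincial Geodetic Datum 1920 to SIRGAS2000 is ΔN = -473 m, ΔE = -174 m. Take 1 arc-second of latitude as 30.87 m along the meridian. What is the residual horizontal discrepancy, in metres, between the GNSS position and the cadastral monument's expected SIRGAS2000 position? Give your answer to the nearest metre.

45 m

Observed coordinate differences: Δφ = -0.00459°, Δλ = -0.00222°.
Converting to metres (1° lat = 111132 m, cos φ = 0.604142): observed ΔN = -510.1 m, observed ΔE = -149.0 m.
Subtracting the expected shift leaves a residual of -510.1 − (-473) = -37.1 m north and -149.0 − (-174) = 25.0 m east.
Residual distance = √((-37.1)² + 25.0²) = 44.7 m.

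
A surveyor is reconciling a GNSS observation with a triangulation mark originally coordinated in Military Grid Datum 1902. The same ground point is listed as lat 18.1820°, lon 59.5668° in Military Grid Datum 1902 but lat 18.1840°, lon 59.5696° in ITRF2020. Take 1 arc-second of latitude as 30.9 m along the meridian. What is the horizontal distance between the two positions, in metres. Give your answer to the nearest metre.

370 m

Δφ = 18.1840° − 18.1820° = +0.0020°; Δλ = 59.5696° − 59.5668° = +0.0028°.
1° of latitude = 3600 × 30.90 = 111240 m.
ΔN = Δφ × 111240 = 222.5 m; ΔE = Δλ × 111240 × cos(18.1820°) = +0.0028 × 111240 × 0.950070 = 295.9 m.
Distance = √(ΔE² + ΔN²) = √(295.9² + 222.5²) = 370.2 m.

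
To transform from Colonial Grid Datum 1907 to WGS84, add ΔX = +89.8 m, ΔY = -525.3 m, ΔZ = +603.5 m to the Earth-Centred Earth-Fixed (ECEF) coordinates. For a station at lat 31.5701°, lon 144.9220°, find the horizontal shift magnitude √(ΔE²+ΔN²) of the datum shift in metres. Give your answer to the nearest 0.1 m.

805.1 m

The local east axis at (φ, λ) is (−sin λ, cos λ, 0), so ΔE = −sin(144.9220°)·89.8 + cos(144.9220°)·(-525.3) = 378.28 m.
The local north axis is (−sin φ cos λ, −sin φ sin λ, cos φ), giving ΔN = 38.475 + 158.049 + 514.182 = 710.71 m.
Horizontal magnitude = √(ΔE² + ΔN²) = √(378.28² + 710.71²) = 805.11 m.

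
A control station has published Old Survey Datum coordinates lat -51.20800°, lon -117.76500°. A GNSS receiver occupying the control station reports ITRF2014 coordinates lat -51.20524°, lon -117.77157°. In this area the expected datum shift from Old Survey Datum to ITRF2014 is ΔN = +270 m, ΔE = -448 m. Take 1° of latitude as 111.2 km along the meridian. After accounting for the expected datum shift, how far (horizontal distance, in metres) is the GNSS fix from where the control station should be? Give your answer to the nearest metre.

Observed coordinate differences: Δφ = +0.00276°, Δλ = -0.00657°.
Converting to metres (1° lat = 111200 m, cos φ = 0.626495): observed ΔN = 306.9 m, observed ΔE = -457.7 m.
Subtracting the expected shift leaves a residual of 306.9 − (270) = 36.9 m north and -457.7 − (-448) = -9.7 m east.
Residual distance = √(36.9² + (-9.7)²) = 38.2 m.

38 m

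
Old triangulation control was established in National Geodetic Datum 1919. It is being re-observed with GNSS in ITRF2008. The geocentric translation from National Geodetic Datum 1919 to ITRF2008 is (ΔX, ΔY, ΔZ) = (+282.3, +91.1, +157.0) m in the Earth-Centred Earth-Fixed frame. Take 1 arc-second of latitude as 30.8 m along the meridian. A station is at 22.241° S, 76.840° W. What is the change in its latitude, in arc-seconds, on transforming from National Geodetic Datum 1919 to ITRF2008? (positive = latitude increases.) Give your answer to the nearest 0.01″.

sin φ = -0.378503, cos φ = 0.925600, sin λ = -0.973738, cos λ = 0.227671.
North component: ΔN = −sin φ cos λ·ΔX − sin φ sin λ·ΔY + cos φ·ΔZ = −(-0.378503)(0.227671)(282.3) − (-0.378503)(-0.973738)(91.1) + (0.925600)(157.0) = 136.07 m.
1° of latitude spans 3600 × 30.80 = 110880 m, so Δφ = 136.07 / 110880 × 3600 = 4.418″.

Δφ = 4.42″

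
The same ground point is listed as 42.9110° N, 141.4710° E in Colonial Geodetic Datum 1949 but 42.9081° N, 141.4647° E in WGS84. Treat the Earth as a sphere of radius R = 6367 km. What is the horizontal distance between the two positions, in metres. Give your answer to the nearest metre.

606 m

Δφ = 42.9081° − 42.9110° = -0.0029°; Δλ = 141.4647° − 141.4710° = -0.0063°.
1° along a meridian = πR/180 = 111125 m.
ΔN = Δφ × 111125 = -322.3 m; ΔE = Δλ × 111125 × cos(42.9110°) = -0.0063 × 111125 × 0.732412 = -512.8 m.
Distance = √(ΔE² + ΔN²) = √((-512.8)² + (-322.3)²) = 605.6 m.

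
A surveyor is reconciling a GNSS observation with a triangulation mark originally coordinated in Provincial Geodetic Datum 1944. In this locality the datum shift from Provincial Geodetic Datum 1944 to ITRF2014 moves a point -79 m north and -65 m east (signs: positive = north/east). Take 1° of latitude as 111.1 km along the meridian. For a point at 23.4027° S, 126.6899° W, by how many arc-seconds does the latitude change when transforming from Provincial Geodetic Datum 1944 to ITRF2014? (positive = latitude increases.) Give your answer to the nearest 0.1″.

Δφ = -2.6″

1° of latitude = 111.1 km, so Δφ = -79.0 / 111100 = -0.0007111° = -2.560″.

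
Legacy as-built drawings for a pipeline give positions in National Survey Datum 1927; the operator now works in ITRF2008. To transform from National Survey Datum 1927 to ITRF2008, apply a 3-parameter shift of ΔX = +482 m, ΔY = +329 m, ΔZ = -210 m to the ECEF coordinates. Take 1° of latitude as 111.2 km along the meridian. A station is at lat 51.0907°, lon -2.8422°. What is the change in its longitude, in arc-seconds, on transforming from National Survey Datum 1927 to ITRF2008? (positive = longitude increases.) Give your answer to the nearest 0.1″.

Δλ = 18.2″

sin φ = 0.778141, cos φ = 0.628089, sin λ = -0.049585, cos λ = 0.998770.
East component: ΔE = −sin λ·ΔX + cos λ·ΔY = −(-0.049585)(482) + (0.998770)(329) = 352.50 m.
1° of latitude spans 111200 m; at latitude φ, 1° of longitude spans that × cos φ = 69843.5 m, so Δλ = 352.50 / 69843.5 × 3600 = 18.169″.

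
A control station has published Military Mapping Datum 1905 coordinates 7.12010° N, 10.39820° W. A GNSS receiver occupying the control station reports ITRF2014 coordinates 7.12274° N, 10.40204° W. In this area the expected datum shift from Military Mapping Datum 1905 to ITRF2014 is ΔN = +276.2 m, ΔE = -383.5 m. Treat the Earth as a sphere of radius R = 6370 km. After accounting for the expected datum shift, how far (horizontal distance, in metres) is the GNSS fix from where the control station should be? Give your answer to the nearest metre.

Observed coordinate differences: Δφ = +0.00264°, Δλ = -0.00384°.
Converting to metres (1° lat = 111177 m, cos φ = 0.992289): observed ΔN = 293.5 m, observed ΔE = -423.6 m.
Subtracting the expected shift leaves a residual of 293.5 − (276.2) = 17.3 m north and -423.6 − (-383.5) = -40.1 m east.
Residual distance = √(17.3² + (-40.1)²) = 43.7 m.

44 m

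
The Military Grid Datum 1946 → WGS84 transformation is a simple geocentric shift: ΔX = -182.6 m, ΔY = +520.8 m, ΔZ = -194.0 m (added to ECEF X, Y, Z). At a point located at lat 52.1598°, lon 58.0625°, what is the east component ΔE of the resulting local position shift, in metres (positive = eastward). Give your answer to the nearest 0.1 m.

The local east axis at (φ, λ) is (−sin λ, cos λ, 0), so ΔE = −sin(58.0625°)·(-182.6) + cos(58.0625°)·520.8 = 430.46 m.

ΔE = 430.5 m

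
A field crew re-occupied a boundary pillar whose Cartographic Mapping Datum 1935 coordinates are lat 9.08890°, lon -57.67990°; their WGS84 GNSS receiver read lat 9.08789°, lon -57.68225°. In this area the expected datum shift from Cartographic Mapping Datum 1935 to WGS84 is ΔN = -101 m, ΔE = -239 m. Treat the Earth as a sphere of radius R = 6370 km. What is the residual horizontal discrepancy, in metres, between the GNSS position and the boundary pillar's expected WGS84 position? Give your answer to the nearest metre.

Observed coordinate differences: Δφ = -0.00101°, Δλ = -0.00235°.
Converting to metres (1° lat = 111177 m, cos φ = 0.987444): observed ΔN = -112.3 m, observed ΔE = -258.0 m.
Subtracting the expected shift leaves a residual of -112.3 − (-101) = -11.3 m north and -258.0 − (-239) = -19.0 m east.
Residual distance = √((-11.3)² + (-19.0)²) = 22.1 m.

22 m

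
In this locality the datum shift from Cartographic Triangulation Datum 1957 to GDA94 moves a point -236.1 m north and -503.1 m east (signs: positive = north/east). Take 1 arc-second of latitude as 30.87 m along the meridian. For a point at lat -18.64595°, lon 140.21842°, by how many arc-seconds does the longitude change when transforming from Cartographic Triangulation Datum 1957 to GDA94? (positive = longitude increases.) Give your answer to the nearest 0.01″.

At latitude -18.64595°, cos φ = 0.947512.
1″ of longitude at this latitude = 30.87 × cos φ = 29.2497 m, so Δλ = -503.1 / 29.2497 = -17.200″.

Δλ = -17.20″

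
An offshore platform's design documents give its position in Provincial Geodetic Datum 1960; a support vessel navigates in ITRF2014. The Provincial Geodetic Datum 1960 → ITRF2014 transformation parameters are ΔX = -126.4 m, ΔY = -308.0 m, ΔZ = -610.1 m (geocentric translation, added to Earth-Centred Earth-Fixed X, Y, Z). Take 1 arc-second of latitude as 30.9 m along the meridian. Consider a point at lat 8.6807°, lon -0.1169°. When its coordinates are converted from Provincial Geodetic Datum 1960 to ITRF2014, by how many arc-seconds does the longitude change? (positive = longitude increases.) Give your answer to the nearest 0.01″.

sin φ = 0.150928, cos φ = 0.988545, sin λ = -0.002040, cos λ = 0.999998.
East component: ΔE = −sin λ·ΔX + cos λ·ΔY = −(-0.002040)(-126.4) + (0.999998)(-308.0) = -308.26 m.
1° of latitude spans 3600 × 30.90 = 111240 m; at latitude φ, 1° of longitude spans that × cos φ = 109965.7 m, so Δλ = -308.26 / 109965.7 × 3600 = -10.092″.

Δλ = -10.09″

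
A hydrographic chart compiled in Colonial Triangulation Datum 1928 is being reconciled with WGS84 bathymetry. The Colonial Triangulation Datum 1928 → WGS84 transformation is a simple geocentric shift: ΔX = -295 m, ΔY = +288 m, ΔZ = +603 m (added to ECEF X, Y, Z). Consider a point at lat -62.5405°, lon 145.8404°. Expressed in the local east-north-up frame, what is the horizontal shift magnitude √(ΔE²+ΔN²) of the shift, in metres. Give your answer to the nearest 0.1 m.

642.3 m

The local east axis at (φ, λ) is (−sin λ, cos λ, 0), so ΔE = −sin(145.8404°)·(-295) + cos(145.8404°)·288 = -72.67 m.
The local north axis is (−sin φ cos λ, −sin φ sin λ, cos φ), giving ΔN = 216.604 + 143.493 + 278.056 = 638.15 m.
Horizontal magnitude = √(ΔE² + ΔN²) = √((-72.67)² + 638.15²) = 642.28 m.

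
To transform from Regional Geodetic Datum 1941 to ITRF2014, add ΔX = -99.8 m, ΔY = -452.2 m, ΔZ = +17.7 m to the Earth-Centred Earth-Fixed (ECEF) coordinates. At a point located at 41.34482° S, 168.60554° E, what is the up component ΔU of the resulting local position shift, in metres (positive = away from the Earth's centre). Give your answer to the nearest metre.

ΔU = -5 m

The local up (radial) axis is (cos φ cos λ, cos φ sin λ, sin φ), giving ΔU = 73.448 − 67.070 − 11.692 = -5.31 m.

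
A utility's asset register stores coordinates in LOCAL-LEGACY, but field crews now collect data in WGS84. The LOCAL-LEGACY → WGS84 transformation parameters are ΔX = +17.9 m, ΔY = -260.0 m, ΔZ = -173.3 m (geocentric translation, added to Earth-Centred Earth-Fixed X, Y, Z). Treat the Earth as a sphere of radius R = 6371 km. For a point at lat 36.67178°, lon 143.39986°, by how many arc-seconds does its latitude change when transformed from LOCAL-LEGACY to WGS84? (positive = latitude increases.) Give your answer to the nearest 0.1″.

sin φ = 0.597230, cos φ = 0.802070, sin λ = 0.596227, cos λ = -0.802816.
North component: ΔN = −sin φ cos λ·ΔX − sin φ sin λ·ΔY + cos φ·ΔZ = −(0.597230)(-0.802816)(17.9) − (0.597230)(0.596227)(-260.0) + (0.802070)(-173.3) = -37.83 m.
1° of latitude spans πR/180 = 111195 m, so Δφ = -37.83 / 111195 × 3600 = -1.225″.

Δφ = -1.2″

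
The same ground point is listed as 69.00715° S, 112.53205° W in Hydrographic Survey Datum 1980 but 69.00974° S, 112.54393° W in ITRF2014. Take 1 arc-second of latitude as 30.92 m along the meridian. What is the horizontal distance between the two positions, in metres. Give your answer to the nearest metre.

Δφ = -69.00974° − -69.00715° = -0.00259°; Δλ = -112.54393° − -112.53205° = -0.01188°.
1° of latitude = 3600 × 30.92 = 111312 m.
ΔN = Δφ × 111312 = -288.3 m; ΔE = Δλ × 111312 × cos(-69.00715°) = -0.01188 × 111312 × 0.358251 = -473.7 m.
Distance = √(ΔE² + ΔN²) = √((-473.7)² + (-288.3)²) = 554.6 m.

555 m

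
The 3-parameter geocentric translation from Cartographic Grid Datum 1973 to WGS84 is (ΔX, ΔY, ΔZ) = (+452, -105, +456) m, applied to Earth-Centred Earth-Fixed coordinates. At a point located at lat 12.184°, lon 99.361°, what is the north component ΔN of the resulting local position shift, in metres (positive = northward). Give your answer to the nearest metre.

ΔN = 483 m

At φ = 12.184°, λ = 99.361°: sin φ = 0.211052, cos φ = 0.977475, sin λ = 0.986683, cos λ = -0.162654.
ΔN = −sin φ cos λ·ΔX − sin φ sin λ·ΔY + cos φ·ΔZ = −(0.211052)(-0.162654)(452) − (0.211052)(0.986683)(-105) + (0.977475)(456) = 483.11 m.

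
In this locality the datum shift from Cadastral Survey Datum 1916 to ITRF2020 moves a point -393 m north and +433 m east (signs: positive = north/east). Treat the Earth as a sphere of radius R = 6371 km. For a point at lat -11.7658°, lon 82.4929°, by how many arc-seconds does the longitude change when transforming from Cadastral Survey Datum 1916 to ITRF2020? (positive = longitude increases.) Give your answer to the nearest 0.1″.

At latitude -11.7658°, cos φ = 0.978989.
One radian of longitude at latitude φ spans R cos φ, so Δλ = ΔE / (R cos φ) = 433.0 / (6371000 × 0.978989) = 6.9423e-05 rad = 14.319″.

Δλ = 14.3″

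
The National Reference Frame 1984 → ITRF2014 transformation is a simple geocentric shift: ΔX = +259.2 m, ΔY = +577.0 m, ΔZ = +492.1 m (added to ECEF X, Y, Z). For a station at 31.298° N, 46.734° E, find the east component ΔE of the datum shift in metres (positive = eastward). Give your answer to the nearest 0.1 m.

ΔE = 206.7 m

The local east axis at (φ, λ) is (−sin λ, cos λ, 0), so ΔE = −sin(46.734°)·259.2 + cos(46.734°)·577.0 = 206.72 m.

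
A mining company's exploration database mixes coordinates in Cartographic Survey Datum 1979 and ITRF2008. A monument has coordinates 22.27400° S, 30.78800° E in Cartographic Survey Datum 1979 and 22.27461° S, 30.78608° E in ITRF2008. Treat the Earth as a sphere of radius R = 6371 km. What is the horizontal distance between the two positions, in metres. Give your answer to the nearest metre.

209 m

Δφ = -22.27461° − -22.27400° = -0.00061°; Δλ = 30.78608° − 30.78800° = -0.00192°.
1° along a meridian = πR/180 = 111195 m.
ΔN = Δφ × 111195 = -67.8 m; ΔE = Δλ × 111195 × cos(-22.27400°) = -0.00192 × 111195 × 0.925382 = -197.6 m.
Distance = √(ΔE² + ΔN²) = √((-197.6)² + (-67.8)²) = 208.9 m.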